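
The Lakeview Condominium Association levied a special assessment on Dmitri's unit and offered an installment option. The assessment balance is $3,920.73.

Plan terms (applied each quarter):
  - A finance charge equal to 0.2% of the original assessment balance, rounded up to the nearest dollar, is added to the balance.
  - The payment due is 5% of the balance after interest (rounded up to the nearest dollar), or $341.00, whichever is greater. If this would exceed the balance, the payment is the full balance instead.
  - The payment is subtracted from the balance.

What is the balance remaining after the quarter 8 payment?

# | Opening | Interest | Payment | End bal
1 | $3,920.73 | $8.00 | $341.00 | $3,587.73
2 | $3,587.73 | $8.00 | $341.00 | $3,254.73
3 | $3,254.73 | $8.00 | $341.00 | $2,921.73
4 | $2,921.73 | $8.00 | $341.00 | $2,588.73
5 | $2,588.73 | $8.00 | $341.00 | $2,255.73
6 | $2,255.73 | $8.00 | $341.00 | $1,922.73
7 | $1,922.73 | $8.00 | $341.00 | $1,589.73
8 | $1,589.73 | $8.00 | $341.00 | $1,256.73

$1,256.73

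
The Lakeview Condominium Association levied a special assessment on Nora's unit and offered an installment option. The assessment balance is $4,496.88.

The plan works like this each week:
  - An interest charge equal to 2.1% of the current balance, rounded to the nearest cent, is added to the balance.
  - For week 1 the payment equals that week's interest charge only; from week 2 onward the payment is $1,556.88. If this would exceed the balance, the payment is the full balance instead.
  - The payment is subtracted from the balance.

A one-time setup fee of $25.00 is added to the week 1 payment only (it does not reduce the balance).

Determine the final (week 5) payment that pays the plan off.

# | Opening | Interest | Payment | Fee | End bal
1 | $4,496.88 | $94.43 | $94.43 | $25.00 | $4,496.88
2 | $4,496.88 | $94.43 | $1,556.88 | — | $3,034.43
3 | $3,034.43 | $63.72 | $1,556.88 | — | $1,541.27
4 | $1,541.27 | $32.37 | $1,556.88 | — | $16.76
5 | $16.76 | $0.35 | $17.11 | — | $0.00

$17.11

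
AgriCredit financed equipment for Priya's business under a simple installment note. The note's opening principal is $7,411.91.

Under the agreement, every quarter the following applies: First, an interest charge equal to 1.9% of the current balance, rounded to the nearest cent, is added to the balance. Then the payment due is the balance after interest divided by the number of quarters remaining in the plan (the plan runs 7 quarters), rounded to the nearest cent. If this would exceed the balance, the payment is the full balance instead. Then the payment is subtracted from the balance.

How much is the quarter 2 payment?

Quarter 1: $7,411.91 +$140.83 interest = $7,552.74; pay $1,078.96 → $6,473.78
Quarter 2: $6,473.78 +$123.00 interest = $6,596.78; pay $1,099.46 → $5,497.32

$1,099.46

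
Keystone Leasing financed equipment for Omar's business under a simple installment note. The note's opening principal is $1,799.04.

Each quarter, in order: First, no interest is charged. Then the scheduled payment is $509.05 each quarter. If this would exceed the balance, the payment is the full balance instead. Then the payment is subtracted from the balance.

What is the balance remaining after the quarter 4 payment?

Quarter 1: $1,799.04 − $509.05 → $1,289.99
Quarter 2: $1,289.99 − $509.05 → $780.94
Quarter 3: $780.94 − $509.05 → $271.89
Quarter 4: $271.89 − $271.89 → $0.00

$0.00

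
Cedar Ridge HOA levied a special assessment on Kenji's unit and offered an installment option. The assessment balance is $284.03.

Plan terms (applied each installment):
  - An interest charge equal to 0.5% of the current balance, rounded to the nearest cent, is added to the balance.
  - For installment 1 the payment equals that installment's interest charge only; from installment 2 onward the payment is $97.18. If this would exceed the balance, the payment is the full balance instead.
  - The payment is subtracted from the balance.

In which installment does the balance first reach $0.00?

Installment 1: $284.03 +$1.42 interest = $285.45; pay $1.42 → $284.03
Installment 2: $284.03 +$1.42 interest = $285.45; pay $97.18 → $188.27
Installment 3: $188.27 +$0.94 interest = $189.21; pay $97.18 → $92.03
Installment 4: $92.03 +$0.46 interest = $92.49; pay $92.49 → $0.00
Balance reaches $0.00 in installment 4.

4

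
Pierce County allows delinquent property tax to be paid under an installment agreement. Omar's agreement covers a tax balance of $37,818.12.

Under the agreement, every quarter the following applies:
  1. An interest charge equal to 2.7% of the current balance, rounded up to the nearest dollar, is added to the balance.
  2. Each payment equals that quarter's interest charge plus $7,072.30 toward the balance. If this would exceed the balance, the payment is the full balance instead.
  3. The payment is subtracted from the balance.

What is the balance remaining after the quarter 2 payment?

$23,673.52

Quarter 1: $37,818.12 +$1,022.00 interest = $38,840.12; pay $8,094.30 → $30,745.82
Quarter 2: $30,745.82 +$831.00 interest = $31,576.82; pay $7,903.30 → $23,673.52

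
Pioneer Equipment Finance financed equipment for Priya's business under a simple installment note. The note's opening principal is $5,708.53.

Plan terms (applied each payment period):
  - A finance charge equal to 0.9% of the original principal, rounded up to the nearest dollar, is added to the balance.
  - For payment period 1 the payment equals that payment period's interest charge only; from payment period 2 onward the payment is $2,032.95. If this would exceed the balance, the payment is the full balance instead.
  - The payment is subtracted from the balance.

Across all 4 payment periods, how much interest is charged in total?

$208.00

Payment period 1: opening $5,708.53; interest $52.00 → $5,760.53; payment $52.00; balance $5,708.53
Payment period 2: opening $5,708.53; interest $52.00 → $5,760.53; payment $2,032.95; balance $3,727.58
Payment period 3: opening $3,727.58; interest $52.00 → $3,779.58; payment $2,032.95; balance $1,746.63
Payment period 4: opening $1,746.63; interest $52.00 → $1,798.63; payment $1,798.63; balance $0.00
Total interest: $52.00 + $52.00 + $52.00 + $52.00 = $208.00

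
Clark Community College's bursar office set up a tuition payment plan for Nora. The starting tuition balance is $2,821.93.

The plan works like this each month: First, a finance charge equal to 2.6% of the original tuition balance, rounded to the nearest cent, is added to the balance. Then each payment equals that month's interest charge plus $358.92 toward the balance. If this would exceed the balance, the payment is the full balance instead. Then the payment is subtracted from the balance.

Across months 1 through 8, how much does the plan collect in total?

$3,408.89

Month 1: opening $2,821.93; interest $73.37 → $2,895.30; payment $432.29; balance $2,463.01
Month 2: opening $2,463.01; interest $73.37 → $2,536.38; payment $432.29; balance $2,104.09
Month 3: opening $2,104.09; interest $73.37 → $2,177.46; payment $432.29; balance $1,745.17
Month 4: opening $1,745.17; interest $73.37 → $1,818.54; payment $432.29; balance $1,386.25
Month 5: opening $1,386.25; interest $73.37 → $1,459.62; payment $432.29; balance $1,027.33
Month 6: opening $1,027.33; interest $73.37 → $1,100.70; payment $432.29; balance $668.41
Month 7: opening $668.41; interest $73.37 → $741.78; payment $432.29; balance $309.49
Month 8: opening $309.49; interest $73.37 → $382.86; payment $382.86; balance $0.00
Total paid: $3,408.89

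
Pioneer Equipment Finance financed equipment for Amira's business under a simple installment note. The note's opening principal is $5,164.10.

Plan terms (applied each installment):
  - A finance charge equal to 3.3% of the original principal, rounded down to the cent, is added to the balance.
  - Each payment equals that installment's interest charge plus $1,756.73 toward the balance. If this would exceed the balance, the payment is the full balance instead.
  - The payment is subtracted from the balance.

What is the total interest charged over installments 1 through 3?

Installment 1: $5,164.10 +$170.41 interest = $5,334.51; pay $1,927.14 → $3,407.37
Installment 2: $3,407.37 +$170.41 interest = $3,577.78; pay $1,927.14 → $1,650.64
Installment 3: $1,650.64 +$170.41 interest = $1,821.05; pay $1,821.05 → $0.00
Total interest: $170.41 + $170.41 + $170.41 = $511.23

$511.23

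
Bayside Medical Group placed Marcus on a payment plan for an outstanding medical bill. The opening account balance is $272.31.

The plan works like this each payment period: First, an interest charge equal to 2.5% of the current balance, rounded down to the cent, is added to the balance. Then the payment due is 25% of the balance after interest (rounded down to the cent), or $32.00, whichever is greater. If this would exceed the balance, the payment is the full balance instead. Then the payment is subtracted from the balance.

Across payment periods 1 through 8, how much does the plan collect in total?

$296.40

# | Opening | Interest | Payment | End bal
1 | $272.31 | $6.80 | $69.77 | $209.34
2 | $209.34 | $5.23 | $53.64 | $160.93
3 | $160.93 | $4.02 | $41.23 | $123.72
4 | $123.72 | $3.09 | $32.00 | $94.81
5 | $94.81 | $2.37 | $32.00 | $65.18
6 | $65.18 | $1.62 | $32.00 | $34.80
7 | $34.80 | $0.87 | $32.00 | $3.67
8 | $3.67 | $0.09 | $3.76 | $0.00
Total paid: $296.40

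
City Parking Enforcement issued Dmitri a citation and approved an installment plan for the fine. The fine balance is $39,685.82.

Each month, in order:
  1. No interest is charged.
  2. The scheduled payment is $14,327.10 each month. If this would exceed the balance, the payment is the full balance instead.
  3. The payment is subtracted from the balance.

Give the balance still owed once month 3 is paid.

$0.00

# | Opening | Payment | End bal
1 | $39,685.82 | $14,327.10 | $25,358.72
2 | $25,358.72 | $14,327.10 | $11,031.62
3 | $11,031.62 | $11,031.62 | $0.00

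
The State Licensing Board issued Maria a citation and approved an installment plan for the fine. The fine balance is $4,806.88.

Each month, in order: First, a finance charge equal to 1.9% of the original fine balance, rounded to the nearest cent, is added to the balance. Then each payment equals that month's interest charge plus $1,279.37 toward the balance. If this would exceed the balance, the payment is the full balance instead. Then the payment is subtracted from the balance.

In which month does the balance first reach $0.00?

# | Opening | Interest | Payment | End bal
1 | $4,806.88 | $91.33 | $1,370.70 | $3,527.51
2 | $3,527.51 | $91.33 | $1,370.70 | $2,248.14
3 | $2,248.14 | $91.33 | $1,370.70 | $968.77
4 | $968.77 | $91.33 | $1,060.10 | $0.00
Balance reaches $0.00 in month 4.

4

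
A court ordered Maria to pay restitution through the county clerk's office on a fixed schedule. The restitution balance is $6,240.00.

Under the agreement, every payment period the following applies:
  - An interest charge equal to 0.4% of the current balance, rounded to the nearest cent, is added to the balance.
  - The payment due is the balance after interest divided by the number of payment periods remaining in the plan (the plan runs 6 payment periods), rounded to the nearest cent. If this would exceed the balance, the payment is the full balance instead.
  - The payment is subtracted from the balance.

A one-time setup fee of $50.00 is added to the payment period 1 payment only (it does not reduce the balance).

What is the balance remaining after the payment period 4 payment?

$2,113.47

# | Opening | Interest | Payment | Fee | End bal
1 | $6,240.00 | $24.96 | $1,044.16 | $50.00 | $5,220.80
2 | $5,220.80 | $20.88 | $1,048.34 | — | $4,193.34
3 | $4,193.34 | $16.77 | $1,052.53 | — | $3,157.58
4 | $3,157.58 | $12.63 | $1,056.74 | — | $2,113.47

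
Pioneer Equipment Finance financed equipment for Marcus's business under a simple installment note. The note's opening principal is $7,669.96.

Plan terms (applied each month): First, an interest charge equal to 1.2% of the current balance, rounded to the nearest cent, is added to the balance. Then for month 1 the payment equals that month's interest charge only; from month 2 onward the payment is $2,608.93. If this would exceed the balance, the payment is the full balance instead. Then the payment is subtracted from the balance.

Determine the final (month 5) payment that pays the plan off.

$28.66

Month 1: opening $7,669.96; interest $92.04 → $7,762.00; payment $92.04; balance $7,669.96
Month 2: opening $7,669.96; interest $92.04 → $7,762.00; payment $2,608.93; balance $5,153.07
Month 3: opening $5,153.07; interest $61.84 → $5,214.91; payment $2,608.93; balance $2,605.98
Month 4: opening $2,605.98; interest $31.27 → $2,637.25; payment $2,608.93; balance $28.32
Month 5: opening $28.32; interest $0.34 → $28.66; payment $28.66; balance $0.00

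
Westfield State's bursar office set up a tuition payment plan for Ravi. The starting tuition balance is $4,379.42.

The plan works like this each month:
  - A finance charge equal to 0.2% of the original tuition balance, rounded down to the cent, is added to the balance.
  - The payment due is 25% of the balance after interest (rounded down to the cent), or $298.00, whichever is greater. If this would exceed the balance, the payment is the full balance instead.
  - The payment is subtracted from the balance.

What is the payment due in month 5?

$353.09

Month 1: $4,379.42 +$8.75 interest = $4,388.17; pay $1,097.04 → $3,291.13
Month 2: $3,291.13 +$8.75 interest = $3,299.88; pay $824.97 → $2,474.91
Month 3: $2,474.91 +$8.75 interest = $2,483.66; pay $620.91 → $1,862.75
Month 4: $1,862.75 +$8.75 interest = $1,871.50; pay $467.87 → $1,403.63
Month 5: $1,403.63 +$8.75 interest = $1,412.38; pay $353.09 → $1,059.29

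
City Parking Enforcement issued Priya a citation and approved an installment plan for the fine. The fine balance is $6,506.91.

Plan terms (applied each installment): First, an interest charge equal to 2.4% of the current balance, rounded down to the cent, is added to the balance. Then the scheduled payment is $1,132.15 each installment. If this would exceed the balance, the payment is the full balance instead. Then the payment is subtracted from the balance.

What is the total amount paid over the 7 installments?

Installment 1: opening $6,506.91; interest $156.16 → $6,663.07; payment $1,132.15; balance $5,530.92
Installment 2: opening $5,530.92; interest $132.74 → $5,663.66; payment $1,132.15; balance $4,531.51
Installment 3: opening $4,531.51; interest $108.75 → $4,640.26; payment $1,132.15; balance $3,508.11
Installment 4: opening $3,508.11; interest $84.19 → $3,592.30; payment $1,132.15; balance $2,460.15
Installment 5: opening $2,460.15; interest $59.04 → $2,519.19; payment $1,132.15; balance $1,387.04
Installment 6: opening $1,387.04; interest $33.28 → $1,420.32; payment $1,132.15; balance $288.17
Installment 7: opening $288.17; interest $6.91 → $295.08; payment $295.08; balance $0.00
Total paid: $7,087.98

$7,087.98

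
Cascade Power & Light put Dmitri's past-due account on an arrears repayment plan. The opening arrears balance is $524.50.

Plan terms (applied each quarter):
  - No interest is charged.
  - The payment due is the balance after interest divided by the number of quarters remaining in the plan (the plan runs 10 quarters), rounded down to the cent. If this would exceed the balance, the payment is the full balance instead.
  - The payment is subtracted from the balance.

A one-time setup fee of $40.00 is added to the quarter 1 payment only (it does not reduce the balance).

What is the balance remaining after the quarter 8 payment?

Quarter 1: $524.50 − $52.45 (+ $40.00 fee) → $472.05
Quarter 2: $472.05 − $52.45 → $419.60
Quarter 3: $419.60 − $52.45 → $367.15
Quarter 4: $367.15 − $52.45 → $314.70
Quarter 5: $314.70 − $52.45 → $262.25
Quarter 6: $262.25 − $52.45 → $209.80
Quarter 7: $209.80 − $52.45 → $157.35
Quarter 8: $157.35 − $52.45 → $104.90

$104.90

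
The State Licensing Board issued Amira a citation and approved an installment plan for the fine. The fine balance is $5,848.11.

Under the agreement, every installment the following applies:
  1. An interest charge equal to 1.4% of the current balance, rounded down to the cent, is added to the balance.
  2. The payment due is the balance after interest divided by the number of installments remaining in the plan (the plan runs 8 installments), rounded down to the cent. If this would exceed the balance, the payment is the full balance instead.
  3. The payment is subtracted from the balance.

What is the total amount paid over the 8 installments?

Installment 1: opening $5,848.11; interest $81.87 → $5,929.98; payment $741.24; balance $5,188.74
Installment 2: opening $5,188.74; interest $72.64 → $5,261.38; payment $751.62; balance $4,509.76
Installment 3: opening $4,509.76; interest $63.13 → $4,572.89; payment $762.14; balance $3,810.75
Installment 4: opening $3,810.75; interest $53.35 → $3,864.10; payment $772.82; balance $3,091.28
Installment 5: opening $3,091.28; interest $43.27 → $3,134.55; payment $783.63; balance $2,350.92
Installment 6: opening $2,350.92; interest $32.91 → $2,383.83; payment $794.61; balance $1,589.22
Installment 7: opening $1,589.22; interest $22.24 → $1,611.46; payment $805.73; balance $805.73
Installment 8: opening $805.73; interest $11.28 → $817.01; payment $817.01; balance $0.00
Total paid: $6,228.80

$6,228.80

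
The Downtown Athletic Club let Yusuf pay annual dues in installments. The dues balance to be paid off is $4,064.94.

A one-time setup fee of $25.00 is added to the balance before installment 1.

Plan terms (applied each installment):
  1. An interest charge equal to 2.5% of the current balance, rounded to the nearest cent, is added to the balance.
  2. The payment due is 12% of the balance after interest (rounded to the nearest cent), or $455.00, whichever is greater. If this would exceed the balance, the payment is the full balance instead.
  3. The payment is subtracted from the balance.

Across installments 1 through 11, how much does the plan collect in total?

$4,677.93

# | Opening | Interest | Payment | End bal
1 | $4,089.94 | $102.25 | $503.06 | $3,689.13
2 | $3,689.13 | $92.23 | $455.00 | $3,326.36
3 | $3,326.36 | $83.16 | $455.00 | $2,954.52
4 | $2,954.52 | $73.86 | $455.00 | $2,573.38
5 | $2,573.38 | $64.33 | $455.00 | $2,182.71
6 | $2,182.71 | $54.57 | $455.00 | $1,782.28
7 | $1,782.28 | $44.56 | $455.00 | $1,371.84
8 | $1,371.84 | $34.30 | $455.00 | $951.14
9 | $951.14 | $23.78 | $455.00 | $519.92
10 | $519.92 | $13.00 | $455.00 | $77.92
11 | $77.92 | $1.95 | $79.87 | $0.00
Total paid: $4,677.93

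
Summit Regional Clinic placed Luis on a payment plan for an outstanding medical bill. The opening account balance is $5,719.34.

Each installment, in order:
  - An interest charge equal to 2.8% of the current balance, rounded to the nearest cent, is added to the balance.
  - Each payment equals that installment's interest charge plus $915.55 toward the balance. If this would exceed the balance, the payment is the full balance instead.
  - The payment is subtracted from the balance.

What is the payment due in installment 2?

Installment 1: opening $5,719.34; interest $160.14 → $5,879.48; payment $1,075.69; balance $4,803.79
Installment 2: opening $4,803.79; interest $134.51 → $4,938.30; payment $1,050.06; balance $3,888.24

$1,050.06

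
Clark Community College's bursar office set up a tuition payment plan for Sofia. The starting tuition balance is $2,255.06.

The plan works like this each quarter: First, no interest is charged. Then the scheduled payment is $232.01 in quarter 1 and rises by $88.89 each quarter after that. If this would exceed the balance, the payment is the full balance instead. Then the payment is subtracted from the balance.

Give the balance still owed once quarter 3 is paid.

$1,292.36

# | Opening | Payment | End bal
1 | $2,255.06 | $232.01 | $2,023.05
2 | $2,023.05 | $320.90 | $1,702.15
3 | $1,702.15 | $409.79 | $1,292.36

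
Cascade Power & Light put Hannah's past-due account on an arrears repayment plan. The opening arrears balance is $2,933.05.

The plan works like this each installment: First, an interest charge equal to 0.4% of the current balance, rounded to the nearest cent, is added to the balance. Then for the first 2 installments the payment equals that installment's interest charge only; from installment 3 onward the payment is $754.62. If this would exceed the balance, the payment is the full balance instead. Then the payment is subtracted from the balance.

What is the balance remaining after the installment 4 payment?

Installment 1: $2,933.05 +$11.73 interest = $2,944.78; pay $11.73 → $2,933.05
Installment 2: $2,933.05 +$11.73 interest = $2,944.78; pay $11.73 → $2,933.05
Installment 3: $2,933.05 +$11.73 interest = $2,944.78; pay $754.62 → $2,190.16
Installment 4: $2,190.16 +$8.76 interest = $2,198.92; pay $754.62 → $1,444.30

$1,444.30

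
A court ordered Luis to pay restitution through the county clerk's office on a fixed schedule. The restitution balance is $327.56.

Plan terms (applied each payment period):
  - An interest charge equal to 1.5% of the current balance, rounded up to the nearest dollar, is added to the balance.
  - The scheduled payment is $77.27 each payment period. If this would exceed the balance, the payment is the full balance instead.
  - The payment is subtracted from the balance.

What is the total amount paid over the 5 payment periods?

Payment period 1: opening $327.56; interest $5.00 → $332.56; payment $77.27; balance $255.29
Payment period 2: opening $255.29; interest $4.00 → $259.29; payment $77.27; balance $182.02
Payment period 3: opening $182.02; interest $3.00 → $185.02; payment $77.27; balance $107.75
Payment period 4: opening $107.75; interest $2.00 → $109.75; payment $77.27; balance $32.48
Payment period 5: opening $32.48; interest $1.00 → $33.48; payment $33.48; balance $0.00
Total paid: $342.56

$342.56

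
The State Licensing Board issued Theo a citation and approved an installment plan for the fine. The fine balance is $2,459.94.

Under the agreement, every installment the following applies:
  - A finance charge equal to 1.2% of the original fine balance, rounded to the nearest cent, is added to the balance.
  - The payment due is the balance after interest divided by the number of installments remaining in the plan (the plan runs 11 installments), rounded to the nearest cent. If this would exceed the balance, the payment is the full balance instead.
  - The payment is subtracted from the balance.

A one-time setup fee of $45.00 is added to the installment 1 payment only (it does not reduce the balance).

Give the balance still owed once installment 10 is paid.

Installment 1: $2,459.94 +$29.52 interest = $2,489.46; pay $226.31 (+ $45.00 fee) → $2,263.15
Installment 2: $2,263.15 +$29.52 interest = $2,292.67; pay $229.27 → $2,063.40
Installment 3: $2,063.40 +$29.52 interest = $2,092.92; pay $232.55 → $1,860.37
Installment 4: $1,860.37 +$29.52 interest = $1,889.89; pay $236.24 → $1,653.65
Installment 5: $1,653.65 +$29.52 interest = $1,683.17; pay $240.45 → $1,442.72
Installment 6: $1,442.72 +$29.52 interest = $1,472.24; pay $245.37 → $1,226.87
Installment 7: $1,226.87 +$29.52 interest = $1,256.39; pay $251.28 → $1,005.11
Installment 8: $1,005.11 +$29.52 interest = $1,034.63; pay $258.66 → $775.97
Installment 9: $775.97 +$29.52 interest = $805.49; pay $268.50 → $536.99
Installment 10: $536.99 +$29.52 interest = $566.51; pay $283.26 → $283.25

$283.25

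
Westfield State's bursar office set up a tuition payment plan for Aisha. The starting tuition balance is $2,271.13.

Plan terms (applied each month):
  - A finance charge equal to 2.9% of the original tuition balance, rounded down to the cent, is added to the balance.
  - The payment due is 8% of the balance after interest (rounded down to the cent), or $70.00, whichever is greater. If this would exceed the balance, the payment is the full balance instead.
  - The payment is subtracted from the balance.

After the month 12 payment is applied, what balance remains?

$1,313.98

Month 1: opening $2,271.13; interest $65.86 → $2,336.99; payment $186.95; balance $2,150.04
Month 2: opening $2,150.04; interest $65.86 → $2,215.90; payment $177.27; balance $2,038.63
Month 3: opening $2,038.63; interest $65.86 → $2,104.49; payment $168.35; balance $1,936.14
Month 4: opening $1,936.14; interest $65.86 → $2,002.00; payment $160.16; balance $1,841.84
Month 5: opening $1,841.84; interest $65.86 → $1,907.70; payment $152.61; balance $1,755.09
Month 6: opening $1,755.09; interest $65.86 → $1,820.95; payment $145.67; balance $1,675.28
Month 7: opening $1,675.28; interest $65.86 → $1,741.14; payment $139.29; balance $1,601.85
Month 8: opening $1,601.85; interest $65.86 → $1,667.71; payment $133.41; balance $1,534.30
Month 9: opening $1,534.30; interest $65.86 → $1,600.16; payment $128.01; balance $1,472.15
Month 10: opening $1,472.15; interest $65.86 → $1,538.01; payment $123.04; balance $1,414.97
Month 11: opening $1,414.97; interest $65.86 → $1,480.83; payment $118.46; balance $1,362.37
Month 12: opening $1,362.37; interest $65.86 → $1,428.23; payment $114.25; balance $1,313.98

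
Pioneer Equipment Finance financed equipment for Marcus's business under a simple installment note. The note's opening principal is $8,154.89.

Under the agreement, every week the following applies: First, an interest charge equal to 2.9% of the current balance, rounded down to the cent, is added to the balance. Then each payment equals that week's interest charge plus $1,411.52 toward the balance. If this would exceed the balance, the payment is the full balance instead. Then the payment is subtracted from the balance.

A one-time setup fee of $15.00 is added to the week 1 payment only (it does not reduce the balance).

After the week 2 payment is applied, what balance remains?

$5,331.85

Week 1: opening $8,154.89; interest $236.49 → $8,391.38; payment $1,648.01 (+ $15.00 fee); balance $6,743.37
Week 2: opening $6,743.37; interest $195.55 → $6,938.92; payment $1,607.07; balance $5,331.85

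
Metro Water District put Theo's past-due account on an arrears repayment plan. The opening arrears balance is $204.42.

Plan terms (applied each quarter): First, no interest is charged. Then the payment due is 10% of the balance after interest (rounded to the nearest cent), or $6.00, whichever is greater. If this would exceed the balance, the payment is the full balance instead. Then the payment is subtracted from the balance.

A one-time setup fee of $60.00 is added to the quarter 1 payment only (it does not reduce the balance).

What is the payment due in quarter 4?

# | Opening | Payment | Fee | End bal
1 | $204.42 | $20.44 | $60.00 | $183.98
2 | $183.98 | $18.40 | — | $165.58
3 | $165.58 | $16.56 | — | $149.02
4 | $149.02 | $14.90 | — | $134.12

$14.90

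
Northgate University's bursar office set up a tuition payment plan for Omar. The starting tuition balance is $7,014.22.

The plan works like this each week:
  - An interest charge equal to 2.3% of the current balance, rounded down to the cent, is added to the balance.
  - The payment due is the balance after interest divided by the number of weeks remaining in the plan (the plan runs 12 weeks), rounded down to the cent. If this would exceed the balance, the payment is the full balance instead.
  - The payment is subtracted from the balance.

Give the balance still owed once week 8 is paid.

$2,804.54

Week 1: opening $7,014.22; interest $161.32 → $7,175.54; payment $597.96; balance $6,577.58
Week 2: opening $6,577.58; interest $151.28 → $6,728.86; payment $611.71; balance $6,117.15
Week 3: opening $6,117.15; interest $140.69 → $6,257.84; payment $625.78; balance $5,632.06
Week 4: opening $5,632.06; interest $129.53 → $5,761.59; payment $640.17; balance $5,121.42
Week 5: opening $5,121.42; interest $117.79 → $5,239.21; payment $654.90; balance $4,584.31
Week 6: opening $4,584.31; interest $105.43 → $4,689.74; payment $669.96; balance $4,019.78
Week 7: opening $4,019.78; interest $92.45 → $4,112.23; payment $685.37; balance $3,426.86
Week 8: opening $3,426.86; interest $78.81 → $3,505.67; payment $701.13; balance $2,804.54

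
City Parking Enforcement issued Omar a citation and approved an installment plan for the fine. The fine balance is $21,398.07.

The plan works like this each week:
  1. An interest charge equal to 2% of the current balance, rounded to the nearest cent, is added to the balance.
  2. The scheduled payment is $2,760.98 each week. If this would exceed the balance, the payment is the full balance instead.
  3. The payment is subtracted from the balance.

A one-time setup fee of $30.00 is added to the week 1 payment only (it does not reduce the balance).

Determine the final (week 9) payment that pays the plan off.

$1,401.33

Week 1: opening $21,398.07; interest $427.96 → $21,826.03; payment $2,760.98 (+ $30.00 fee); balance $19,065.05
Week 2: opening $19,065.05; interest $381.30 → $19,446.35; payment $2,760.98; balance $16,685.37
Week 3: opening $16,685.37; interest $333.71 → $17,019.08; payment $2,760.98; balance $14,258.10
Week 4: opening $14,258.10; interest $285.16 → $14,543.26; payment $2,760.98; balance $11,782.28
Week 5: opening $11,782.28; interest $235.65 → $12,017.93; payment $2,760.98; balance $9,256.95
Week 6: opening $9,256.95; interest $185.14 → $9,442.09; payment $2,760.98; balance $6,681.11
Week 7: opening $6,681.11; interest $133.62 → $6,814.73; payment $2,760.98; balance $4,053.75
Week 8: opening $4,053.75; interest $81.08 → $4,134.83; payment $2,760.98; balance $1,373.85
Week 9: opening $1,373.85; interest $27.48 → $1,401.33; payment $1,401.33; balance $0.00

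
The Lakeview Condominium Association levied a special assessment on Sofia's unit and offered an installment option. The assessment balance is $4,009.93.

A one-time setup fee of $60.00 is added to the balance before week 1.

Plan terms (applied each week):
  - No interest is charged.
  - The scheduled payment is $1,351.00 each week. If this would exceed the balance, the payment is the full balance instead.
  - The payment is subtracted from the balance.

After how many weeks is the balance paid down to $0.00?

4

Week 1: $4,069.93 − $1,351.00 → $2,718.93
Week 2: $2,718.93 − $1,351.00 → $1,367.93
Week 3: $1,367.93 − $1,351.00 → $16.93
Week 4: $16.93 − $16.93 → $0.00
Balance reaches $0.00 in week 4.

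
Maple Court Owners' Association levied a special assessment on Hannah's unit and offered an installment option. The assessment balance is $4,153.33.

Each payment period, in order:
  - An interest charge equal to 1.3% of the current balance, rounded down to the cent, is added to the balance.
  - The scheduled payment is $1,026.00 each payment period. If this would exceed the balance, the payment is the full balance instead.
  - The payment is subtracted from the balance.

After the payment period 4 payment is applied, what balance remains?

$188.80

# | Opening | Interest | Payment | End bal
1 | $4,153.33 | $53.99 | $1,026.00 | $3,181.32
2 | $3,181.32 | $41.35 | $1,026.00 | $2,196.67
3 | $2,196.67 | $28.55 | $1,026.00 | $1,199.22
4 | $1,199.22 | $15.58 | $1,026.00 | $188.80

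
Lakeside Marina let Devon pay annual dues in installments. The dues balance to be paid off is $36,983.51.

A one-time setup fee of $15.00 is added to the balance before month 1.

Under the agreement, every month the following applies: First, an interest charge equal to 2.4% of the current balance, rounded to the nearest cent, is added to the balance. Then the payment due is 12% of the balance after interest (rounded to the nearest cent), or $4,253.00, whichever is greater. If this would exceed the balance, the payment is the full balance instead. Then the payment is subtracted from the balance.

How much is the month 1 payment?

Month 1: opening $36,998.51; interest $887.96 → $37,886.47; payment $4,546.38; balance $33,340.09

$4,546.38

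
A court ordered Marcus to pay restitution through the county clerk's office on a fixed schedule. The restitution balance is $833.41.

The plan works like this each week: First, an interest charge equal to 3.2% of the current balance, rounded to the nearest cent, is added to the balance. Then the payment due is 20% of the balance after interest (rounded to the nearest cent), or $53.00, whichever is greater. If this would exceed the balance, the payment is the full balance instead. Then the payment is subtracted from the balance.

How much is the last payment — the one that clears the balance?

Week 1: opening $833.41; interest $26.67 → $860.08; payment $172.02; balance $688.06
Week 2: opening $688.06; interest $22.02 → $710.08; payment $142.02; balance $568.06
Week 3: opening $568.06; interest $18.18 → $586.24; payment $117.25; balance $468.99
Week 4: opening $468.99; interest $15.01 → $484.00; payment $96.80; balance $387.20
Week 5: opening $387.20; interest $12.39 → $399.59; payment $79.92; balance $319.67
Week 6: opening $319.67; interest $10.23 → $329.90; payment $65.98; balance $263.92
Week 7: opening $263.92; interest $8.45 → $272.37; payment $54.47; balance $217.90
Week 8: opening $217.90; interest $6.97 → $224.87; payment $53.00; balance $171.87
Week 9: opening $171.87; interest $5.50 → $177.37; payment $53.00; balance $124.37
Week 10: opening $124.37; interest $3.98 → $128.35; payment $53.00; balance $75.35
Week 11: opening $75.35; interest $2.41 → $77.76; payment $53.00; balance $24.76
Week 12: opening $24.76; interest $0.79 → $25.55; payment $25.55; balance $0.00

$25.55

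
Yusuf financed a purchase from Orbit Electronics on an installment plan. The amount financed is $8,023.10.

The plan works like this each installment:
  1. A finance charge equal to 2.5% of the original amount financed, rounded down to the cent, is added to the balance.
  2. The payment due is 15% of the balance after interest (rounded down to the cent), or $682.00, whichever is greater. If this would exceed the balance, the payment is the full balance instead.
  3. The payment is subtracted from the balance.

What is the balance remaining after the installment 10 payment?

Installment 1: $8,023.10 +$200.57 interest = $8,223.67; pay $1,233.55 → $6,990.12
Installment 2: $6,990.12 +$200.57 interest = $7,190.69; pay $1,078.60 → $6,112.09
Installment 3: $6,112.09 +$200.57 interest = $6,312.66; pay $946.89 → $5,365.77
Installment 4: $5,365.77 +$200.57 interest = $5,566.34; pay $834.95 → $4,731.39
Installment 5: $4,731.39 +$200.57 interest = $4,931.96; pay $739.79 → $4,192.17
Installment 6: $4,192.17 +$200.57 interest = $4,392.74; pay $682.00 → $3,710.74
Installment 7: $3,710.74 +$200.57 interest = $3,911.31; pay $682.00 → $3,229.31
Installment 8: $3,229.31 +$200.57 interest = $3,429.88; pay $682.00 → $2,747.88
Installment 9: $2,747.88 +$200.57 interest = $2,948.45; pay $682.00 → $2,266.45
Installment 10: $2,266.45 +$200.57 interest = $2,467.02; pay $682.00 → $1,785.02

$1,785.02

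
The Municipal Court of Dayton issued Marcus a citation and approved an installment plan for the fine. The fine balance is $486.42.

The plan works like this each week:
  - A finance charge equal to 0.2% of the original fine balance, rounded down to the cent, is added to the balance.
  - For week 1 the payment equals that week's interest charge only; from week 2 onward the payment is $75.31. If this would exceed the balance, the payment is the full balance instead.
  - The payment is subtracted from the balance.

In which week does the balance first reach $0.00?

Week 1: opening $486.42; interest $0.97 → $487.39; payment $0.97; balance $486.42
Week 2: opening $486.42; interest $0.97 → $487.39; payment $75.31; balance $412.08
Week 3: opening $412.08; interest $0.97 → $413.05; payment $75.31; balance $337.74
Week 4: opening $337.74; interest $0.97 → $338.71; payment $75.31; balance $263.40
Week 5: opening $263.40; interest $0.97 → $264.37; payment $75.31; balance $189.06
Week 6: opening $189.06; interest $0.97 → $190.03; payment $75.31; balance $114.72
Week 7: opening $114.72; interest $0.97 → $115.69; payment $75.31; balance $40.38
Week 8: opening $40.38; interest $0.97 → $41.35; payment $41.35; balance $0.00
Balance reaches $0.00 in week 8.

8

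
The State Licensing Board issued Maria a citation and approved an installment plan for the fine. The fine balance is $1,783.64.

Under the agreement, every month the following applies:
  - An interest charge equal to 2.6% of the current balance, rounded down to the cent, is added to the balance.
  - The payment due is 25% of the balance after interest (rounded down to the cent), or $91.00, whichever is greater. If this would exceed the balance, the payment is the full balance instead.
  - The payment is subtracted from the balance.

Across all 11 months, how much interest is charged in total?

$185.35

Month 1: opening $1,783.64; interest $46.37 → $1,830.01; payment $457.50; balance $1,372.51
Month 2: opening $1,372.51; interest $35.68 → $1,408.19; payment $352.04; balance $1,056.15
Month 3: opening $1,056.15; interest $27.45 → $1,083.60; payment $270.90; balance $812.70
Month 4: opening $812.70; interest $21.13 → $833.83; payment $208.45; balance $625.38
Month 5: opening $625.38; interest $16.25 → $641.63; payment $160.40; balance $481.23
Month 6: opening $481.23; interest $12.51 → $493.74; payment $123.43; balance $370.31
Month 7: opening $370.31; interest $9.62 → $379.93; payment $94.98; balance $284.95
Month 8: opening $284.95; interest $7.40 → $292.35; payment $91.00; balance $201.35
Month 9: opening $201.35; interest $5.23 → $206.58; payment $91.00; balance $115.58
Month 10: opening $115.58; interest $3.00 → $118.58; payment $91.00; balance $27.58
Month 11: opening $27.58; interest $0.71 → $28.29; payment $28.29; balance $0.00
Total interest: $46.37 + $35.68 + $27.45 + $21.13 + $16.25 + $12.51 + $9.62 + $7.40 + $5.23 + $3.00 + $0.71 = $185.35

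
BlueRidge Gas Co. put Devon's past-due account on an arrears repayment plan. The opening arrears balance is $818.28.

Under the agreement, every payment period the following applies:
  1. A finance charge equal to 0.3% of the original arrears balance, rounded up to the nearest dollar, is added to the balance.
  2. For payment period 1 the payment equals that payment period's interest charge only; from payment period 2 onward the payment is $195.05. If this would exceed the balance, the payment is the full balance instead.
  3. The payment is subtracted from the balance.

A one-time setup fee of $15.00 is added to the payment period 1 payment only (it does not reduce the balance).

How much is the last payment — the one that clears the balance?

$53.08

Payment period 1: opening $818.28; interest $3.00 → $821.28; payment $3.00 (+ $15.00 fee); balance $818.28
Payment period 2: opening $818.28; interest $3.00 → $821.28; payment $195.05; balance $626.23
Payment period 3: opening $626.23; interest $3.00 → $629.23; payment $195.05; balance $434.18
Payment period 4: opening $434.18; interest $3.00 → $437.18; payment $195.05; balance $242.13
Payment period 5: opening $242.13; interest $3.00 → $245.13; payment $195.05; balance $50.08
Payment period 6: opening $50.08; interest $3.00 → $53.08; payment $53.08; balance $0.00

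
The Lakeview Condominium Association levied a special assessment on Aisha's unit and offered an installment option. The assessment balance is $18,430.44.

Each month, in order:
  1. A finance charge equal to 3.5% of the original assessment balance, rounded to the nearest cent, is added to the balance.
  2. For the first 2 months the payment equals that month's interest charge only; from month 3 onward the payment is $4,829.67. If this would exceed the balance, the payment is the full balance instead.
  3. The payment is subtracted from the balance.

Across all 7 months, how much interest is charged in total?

# | Opening | Interest | Payment | End bal
1 | $18,430.44 | $645.07 | $645.07 | $18,430.44
2 | $18,430.44 | $645.07 | $645.07 | $18,430.44
3 | $18,430.44 | $645.07 | $4,829.67 | $14,245.84
4 | $14,245.84 | $645.07 | $4,829.67 | $10,061.24
5 | $10,061.24 | $645.07 | $4,829.67 | $5,876.64
6 | $5,876.64 | $645.07 | $4,829.67 | $1,692.04
7 | $1,692.04 | $645.07 | $2,337.11 | $0.00
Total interest: $645.07 + $645.07 + $645.07 + $645.07 + $645.07 + $645.07 + $645.07 = $4,515.49

$4,515.49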